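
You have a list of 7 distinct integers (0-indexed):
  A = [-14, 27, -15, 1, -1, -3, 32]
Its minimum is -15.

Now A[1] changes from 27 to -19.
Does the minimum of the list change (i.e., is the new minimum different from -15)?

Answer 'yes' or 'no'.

Old min = -15
Change: A[1] 27 -> -19
Changed element was NOT the min; min changes only if -19 < -15.
New min = -19; changed? yes

Answer: yes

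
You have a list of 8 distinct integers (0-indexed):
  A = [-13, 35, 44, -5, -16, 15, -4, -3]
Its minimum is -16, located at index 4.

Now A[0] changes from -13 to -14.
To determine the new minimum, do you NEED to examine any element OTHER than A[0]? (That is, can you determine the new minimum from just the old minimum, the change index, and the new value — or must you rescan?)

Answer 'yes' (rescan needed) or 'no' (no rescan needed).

Answer: no

Derivation:
Old min = -16 at index 4
Change at index 0: -13 -> -14
Index 0 was NOT the min. New min = min(-16, -14). No rescan of other elements needed.
Needs rescan: no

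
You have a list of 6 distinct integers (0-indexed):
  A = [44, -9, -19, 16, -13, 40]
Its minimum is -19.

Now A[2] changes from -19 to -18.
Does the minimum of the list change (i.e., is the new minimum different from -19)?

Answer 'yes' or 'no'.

Old min = -19
Change: A[2] -19 -> -18
Changed element was the min; new min must be rechecked.
New min = -18; changed? yes

Answer: yes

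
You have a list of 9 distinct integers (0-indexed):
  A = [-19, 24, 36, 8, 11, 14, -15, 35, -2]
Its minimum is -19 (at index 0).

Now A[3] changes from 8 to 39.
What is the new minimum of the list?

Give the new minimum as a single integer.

Answer: -19

Derivation:
Old min = -19 (at index 0)
Change: A[3] 8 -> 39
Changed element was NOT the old min.
  New min = min(old_min, new_val) = min(-19, 39) = -19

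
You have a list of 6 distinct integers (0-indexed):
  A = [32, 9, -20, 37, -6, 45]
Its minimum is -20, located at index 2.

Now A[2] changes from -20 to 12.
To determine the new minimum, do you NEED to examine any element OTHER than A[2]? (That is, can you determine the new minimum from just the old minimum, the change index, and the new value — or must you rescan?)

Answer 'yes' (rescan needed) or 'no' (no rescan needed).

Answer: yes

Derivation:
Old min = -20 at index 2
Change at index 2: -20 -> 12
Index 2 WAS the min and new value 12 > old min -20. Must rescan other elements to find the new min.
Needs rescan: yes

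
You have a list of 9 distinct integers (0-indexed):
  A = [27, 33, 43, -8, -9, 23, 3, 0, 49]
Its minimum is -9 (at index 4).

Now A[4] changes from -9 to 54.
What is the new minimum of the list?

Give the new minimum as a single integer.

Answer: -8

Derivation:
Old min = -9 (at index 4)
Change: A[4] -9 -> 54
Changed element WAS the min. Need to check: is 54 still <= all others?
  Min of remaining elements: -8
  New min = min(54, -8) = -8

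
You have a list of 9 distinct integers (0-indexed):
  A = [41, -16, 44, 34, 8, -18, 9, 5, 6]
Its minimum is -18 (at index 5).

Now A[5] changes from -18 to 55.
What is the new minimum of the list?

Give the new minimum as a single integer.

Old min = -18 (at index 5)
Change: A[5] -18 -> 55
Changed element WAS the min. Need to check: is 55 still <= all others?
  Min of remaining elements: -16
  New min = min(55, -16) = -16

Answer: -16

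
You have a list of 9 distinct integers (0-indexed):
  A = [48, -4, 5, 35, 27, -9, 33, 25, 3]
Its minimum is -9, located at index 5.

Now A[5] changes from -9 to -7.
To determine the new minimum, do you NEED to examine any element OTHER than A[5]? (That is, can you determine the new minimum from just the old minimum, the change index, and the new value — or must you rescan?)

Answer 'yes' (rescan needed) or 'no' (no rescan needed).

Answer: yes

Derivation:
Old min = -9 at index 5
Change at index 5: -9 -> -7
Index 5 WAS the min and new value -7 > old min -9. Must rescan other elements to find the new min.
Needs rescan: yes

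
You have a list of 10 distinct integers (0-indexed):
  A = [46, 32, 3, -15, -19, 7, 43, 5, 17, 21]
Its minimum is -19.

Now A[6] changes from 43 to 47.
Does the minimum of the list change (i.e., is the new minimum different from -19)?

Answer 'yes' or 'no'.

Answer: no

Derivation:
Old min = -19
Change: A[6] 43 -> 47
Changed element was NOT the min; min changes only if 47 < -19.
New min = -19; changed? no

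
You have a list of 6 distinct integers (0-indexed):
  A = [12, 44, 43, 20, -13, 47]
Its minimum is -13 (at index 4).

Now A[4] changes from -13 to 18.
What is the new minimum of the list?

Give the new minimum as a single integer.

Old min = -13 (at index 4)
Change: A[4] -13 -> 18
Changed element WAS the min. Need to check: is 18 still <= all others?
  Min of remaining elements: 12
  New min = min(18, 12) = 12

Answer: 12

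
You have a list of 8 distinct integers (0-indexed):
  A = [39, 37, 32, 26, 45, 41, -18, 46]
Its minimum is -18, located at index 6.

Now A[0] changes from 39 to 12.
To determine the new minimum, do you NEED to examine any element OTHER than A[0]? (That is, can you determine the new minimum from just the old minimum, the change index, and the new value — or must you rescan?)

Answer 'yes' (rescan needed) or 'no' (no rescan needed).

Answer: no

Derivation:
Old min = -18 at index 6
Change at index 0: 39 -> 12
Index 0 was NOT the min. New min = min(-18, 12). No rescan of other elements needed.
Needs rescan: no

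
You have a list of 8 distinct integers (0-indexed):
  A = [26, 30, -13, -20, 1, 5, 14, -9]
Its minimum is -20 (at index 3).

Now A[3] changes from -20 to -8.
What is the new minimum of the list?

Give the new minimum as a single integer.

Old min = -20 (at index 3)
Change: A[3] -20 -> -8
Changed element WAS the min. Need to check: is -8 still <= all others?
  Min of remaining elements: -13
  New min = min(-8, -13) = -13

Answer: -13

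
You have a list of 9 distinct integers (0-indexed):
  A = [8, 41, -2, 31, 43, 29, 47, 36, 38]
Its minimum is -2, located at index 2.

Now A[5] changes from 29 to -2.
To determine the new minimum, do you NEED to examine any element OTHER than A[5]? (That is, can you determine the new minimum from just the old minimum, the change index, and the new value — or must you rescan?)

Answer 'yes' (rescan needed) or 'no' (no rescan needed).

Old min = -2 at index 2
Change at index 5: 29 -> -2
Index 5 was NOT the min. New min = min(-2, -2). No rescan of other elements needed.
Needs rescan: no

Answer: no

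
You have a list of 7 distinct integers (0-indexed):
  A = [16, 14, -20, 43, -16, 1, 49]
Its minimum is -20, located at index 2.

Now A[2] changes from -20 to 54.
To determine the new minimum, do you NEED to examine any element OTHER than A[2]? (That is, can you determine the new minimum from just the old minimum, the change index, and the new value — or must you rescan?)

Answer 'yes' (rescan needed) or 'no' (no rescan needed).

Old min = -20 at index 2
Change at index 2: -20 -> 54
Index 2 WAS the min and new value 54 > old min -20. Must rescan other elements to find the new min.
Needs rescan: yes

Answer: yes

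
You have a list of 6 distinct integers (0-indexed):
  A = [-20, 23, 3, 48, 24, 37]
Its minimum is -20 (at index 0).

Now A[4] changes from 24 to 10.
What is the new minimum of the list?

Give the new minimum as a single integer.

Answer: -20

Derivation:
Old min = -20 (at index 0)
Change: A[4] 24 -> 10
Changed element was NOT the old min.
  New min = min(old_min, new_val) = min(-20, 10) = -20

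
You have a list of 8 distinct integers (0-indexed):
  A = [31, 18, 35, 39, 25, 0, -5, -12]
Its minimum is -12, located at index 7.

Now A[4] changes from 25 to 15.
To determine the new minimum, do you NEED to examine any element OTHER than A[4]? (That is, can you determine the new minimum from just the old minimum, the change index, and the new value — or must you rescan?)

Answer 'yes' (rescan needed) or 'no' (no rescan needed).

Answer: no

Derivation:
Old min = -12 at index 7
Change at index 4: 25 -> 15
Index 4 was NOT the min. New min = min(-12, 15). No rescan of other elements needed.
Needs rescan: no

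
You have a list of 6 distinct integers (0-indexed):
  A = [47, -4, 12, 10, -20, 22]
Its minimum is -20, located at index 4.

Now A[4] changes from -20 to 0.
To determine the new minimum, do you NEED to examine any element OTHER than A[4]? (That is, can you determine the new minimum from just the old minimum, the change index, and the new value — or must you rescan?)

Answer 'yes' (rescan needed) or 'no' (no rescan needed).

Answer: yes

Derivation:
Old min = -20 at index 4
Change at index 4: -20 -> 0
Index 4 WAS the min and new value 0 > old min -20. Must rescan other elements to find the new min.
Needs rescan: yes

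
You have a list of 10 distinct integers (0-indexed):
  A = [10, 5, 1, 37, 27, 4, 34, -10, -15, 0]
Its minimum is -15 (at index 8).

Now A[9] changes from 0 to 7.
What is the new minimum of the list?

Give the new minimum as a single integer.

Answer: -15

Derivation:
Old min = -15 (at index 8)
Change: A[9] 0 -> 7
Changed element was NOT the old min.
  New min = min(old_min, new_val) = min(-15, 7) = -15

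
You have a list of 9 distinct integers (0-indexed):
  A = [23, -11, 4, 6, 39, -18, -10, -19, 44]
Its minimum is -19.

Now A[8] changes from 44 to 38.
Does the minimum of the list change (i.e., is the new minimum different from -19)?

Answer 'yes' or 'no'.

Answer: no

Derivation:
Old min = -19
Change: A[8] 44 -> 38
Changed element was NOT the min; min changes only if 38 < -19.
New min = -19; changed? no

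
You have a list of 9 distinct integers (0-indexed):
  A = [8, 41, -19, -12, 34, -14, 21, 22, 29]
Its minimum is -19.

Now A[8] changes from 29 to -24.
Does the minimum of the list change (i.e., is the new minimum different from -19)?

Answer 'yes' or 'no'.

Old min = -19
Change: A[8] 29 -> -24
Changed element was NOT the min; min changes only if -24 < -19.
New min = -24; changed? yes

Answer: yes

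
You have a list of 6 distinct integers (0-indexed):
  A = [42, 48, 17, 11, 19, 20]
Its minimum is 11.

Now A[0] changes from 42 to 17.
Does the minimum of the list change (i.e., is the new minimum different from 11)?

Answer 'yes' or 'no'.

Answer: no

Derivation:
Old min = 11
Change: A[0] 42 -> 17
Changed element was NOT the min; min changes only if 17 < 11.
New min = 11; changed? no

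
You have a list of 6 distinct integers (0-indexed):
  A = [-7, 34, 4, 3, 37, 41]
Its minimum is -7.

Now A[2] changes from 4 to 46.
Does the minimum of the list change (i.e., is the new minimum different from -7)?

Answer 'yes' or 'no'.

Answer: no

Derivation:
Old min = -7
Change: A[2] 4 -> 46
Changed element was NOT the min; min changes only if 46 < -7.
New min = -7; changed? no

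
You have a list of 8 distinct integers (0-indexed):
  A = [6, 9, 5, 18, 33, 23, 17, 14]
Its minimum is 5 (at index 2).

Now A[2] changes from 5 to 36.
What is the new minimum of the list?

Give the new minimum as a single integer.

Answer: 6

Derivation:
Old min = 5 (at index 2)
Change: A[2] 5 -> 36
Changed element WAS the min. Need to check: is 36 still <= all others?
  Min of remaining elements: 6
  New min = min(36, 6) = 6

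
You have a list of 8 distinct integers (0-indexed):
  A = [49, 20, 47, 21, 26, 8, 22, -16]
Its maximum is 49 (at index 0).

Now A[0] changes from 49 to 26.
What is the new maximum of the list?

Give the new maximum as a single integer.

Old max = 49 (at index 0)
Change: A[0] 49 -> 26
Changed element WAS the max -> may need rescan.
  Max of remaining elements: 47
  New max = max(26, 47) = 47

Answer: 47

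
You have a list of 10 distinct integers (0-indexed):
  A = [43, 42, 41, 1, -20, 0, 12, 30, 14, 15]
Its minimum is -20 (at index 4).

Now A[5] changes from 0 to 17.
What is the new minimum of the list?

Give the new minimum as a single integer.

Old min = -20 (at index 4)
Change: A[5] 0 -> 17
Changed element was NOT the old min.
  New min = min(old_min, new_val) = min(-20, 17) = -20

Answer: -20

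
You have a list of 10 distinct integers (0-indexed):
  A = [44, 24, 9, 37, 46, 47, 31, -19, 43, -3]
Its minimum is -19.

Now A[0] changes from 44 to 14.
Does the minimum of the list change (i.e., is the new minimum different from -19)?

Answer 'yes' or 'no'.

Old min = -19
Change: A[0] 44 -> 14
Changed element was NOT the min; min changes only if 14 < -19.
New min = -19; changed? no

Answer: no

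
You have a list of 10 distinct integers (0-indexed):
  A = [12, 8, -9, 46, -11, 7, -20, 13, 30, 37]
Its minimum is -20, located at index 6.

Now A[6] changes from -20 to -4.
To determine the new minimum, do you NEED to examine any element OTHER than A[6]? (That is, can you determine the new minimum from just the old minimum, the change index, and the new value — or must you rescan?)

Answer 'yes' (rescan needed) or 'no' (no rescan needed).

Answer: yes

Derivation:
Old min = -20 at index 6
Change at index 6: -20 -> -4
Index 6 WAS the min and new value -4 > old min -20. Must rescan other elements to find the new min.
Needs rescan: yes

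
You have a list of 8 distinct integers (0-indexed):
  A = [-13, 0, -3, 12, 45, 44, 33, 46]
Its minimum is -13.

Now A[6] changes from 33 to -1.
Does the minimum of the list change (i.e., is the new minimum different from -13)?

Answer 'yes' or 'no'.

Answer: no

Derivation:
Old min = -13
Change: A[6] 33 -> -1
Changed element was NOT the min; min changes only if -1 < -13.
New min = -13; changed? no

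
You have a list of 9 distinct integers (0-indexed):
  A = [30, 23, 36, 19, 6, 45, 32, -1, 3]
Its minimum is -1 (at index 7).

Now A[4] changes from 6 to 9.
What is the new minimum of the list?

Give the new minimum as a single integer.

Old min = -1 (at index 7)
Change: A[4] 6 -> 9
Changed element was NOT the old min.
  New min = min(old_min, new_val) = min(-1, 9) = -1

Answer: -1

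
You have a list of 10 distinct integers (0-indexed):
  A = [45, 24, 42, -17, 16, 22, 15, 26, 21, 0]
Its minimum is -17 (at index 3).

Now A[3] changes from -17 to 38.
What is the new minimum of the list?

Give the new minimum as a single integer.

Old min = -17 (at index 3)
Change: A[3] -17 -> 38
Changed element WAS the min. Need to check: is 38 still <= all others?
  Min of remaining elements: 0
  New min = min(38, 0) = 0

Answer: 0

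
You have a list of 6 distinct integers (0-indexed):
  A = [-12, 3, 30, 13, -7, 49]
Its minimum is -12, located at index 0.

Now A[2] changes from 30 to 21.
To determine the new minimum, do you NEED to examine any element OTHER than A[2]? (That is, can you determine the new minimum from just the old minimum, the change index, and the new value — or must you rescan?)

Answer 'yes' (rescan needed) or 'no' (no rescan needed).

Answer: no

Derivation:
Old min = -12 at index 0
Change at index 2: 30 -> 21
Index 2 was NOT the min. New min = min(-12, 21). No rescan of other elements needed.
Needs rescan: no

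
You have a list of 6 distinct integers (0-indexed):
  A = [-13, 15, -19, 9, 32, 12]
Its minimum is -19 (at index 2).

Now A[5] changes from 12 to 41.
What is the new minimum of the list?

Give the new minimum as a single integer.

Answer: -19

Derivation:
Old min = -19 (at index 2)
Change: A[5] 12 -> 41
Changed element was NOT the old min.
  New min = min(old_min, new_val) = min(-19, 41) = -19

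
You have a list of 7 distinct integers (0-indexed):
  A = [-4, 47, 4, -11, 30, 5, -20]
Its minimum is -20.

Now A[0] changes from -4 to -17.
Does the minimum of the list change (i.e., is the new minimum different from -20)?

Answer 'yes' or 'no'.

Old min = -20
Change: A[0] -4 -> -17
Changed element was NOT the min; min changes only if -17 < -20.
New min = -20; changed? no

Answer: no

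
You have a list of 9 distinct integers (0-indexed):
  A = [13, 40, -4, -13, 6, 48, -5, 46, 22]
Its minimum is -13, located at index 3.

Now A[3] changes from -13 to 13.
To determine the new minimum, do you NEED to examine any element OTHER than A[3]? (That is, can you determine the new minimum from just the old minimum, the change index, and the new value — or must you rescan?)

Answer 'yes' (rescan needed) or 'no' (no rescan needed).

Answer: yes

Derivation:
Old min = -13 at index 3
Change at index 3: -13 -> 13
Index 3 WAS the min and new value 13 > old min -13. Must rescan other elements to find the new min.
Needs rescan: yes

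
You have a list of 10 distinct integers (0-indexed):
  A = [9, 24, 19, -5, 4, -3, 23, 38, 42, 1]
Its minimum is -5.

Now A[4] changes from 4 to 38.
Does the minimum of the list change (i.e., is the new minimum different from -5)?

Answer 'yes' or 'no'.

Answer: no

Derivation:
Old min = -5
Change: A[4] 4 -> 38
Changed element was NOT the min; min changes only if 38 < -5.
New min = -5; changed? no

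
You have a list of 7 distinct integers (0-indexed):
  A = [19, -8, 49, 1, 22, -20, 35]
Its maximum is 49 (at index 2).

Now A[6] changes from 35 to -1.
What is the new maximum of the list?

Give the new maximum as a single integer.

Answer: 49

Derivation:
Old max = 49 (at index 2)
Change: A[6] 35 -> -1
Changed element was NOT the old max.
  New max = max(old_max, new_val) = max(49, -1) = 49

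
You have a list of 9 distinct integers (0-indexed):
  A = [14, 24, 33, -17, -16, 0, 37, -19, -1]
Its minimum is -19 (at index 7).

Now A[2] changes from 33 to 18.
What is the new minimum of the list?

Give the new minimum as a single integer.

Old min = -19 (at index 7)
Change: A[2] 33 -> 18
Changed element was NOT the old min.
  New min = min(old_min, new_val) = min(-19, 18) = -19

Answer: -19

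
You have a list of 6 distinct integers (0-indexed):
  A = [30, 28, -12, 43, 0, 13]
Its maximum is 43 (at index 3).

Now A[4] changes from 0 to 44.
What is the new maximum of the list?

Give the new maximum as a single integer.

Old max = 43 (at index 3)
Change: A[4] 0 -> 44
Changed element was NOT the old max.
  New max = max(old_max, new_val) = max(43, 44) = 44

Answer: 44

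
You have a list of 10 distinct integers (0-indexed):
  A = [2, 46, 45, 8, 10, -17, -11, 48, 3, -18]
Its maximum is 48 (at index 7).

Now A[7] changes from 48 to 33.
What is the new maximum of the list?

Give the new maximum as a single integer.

Answer: 46

Derivation:
Old max = 48 (at index 7)
Change: A[7] 48 -> 33
Changed element WAS the max -> may need rescan.
  Max of remaining elements: 46
  New max = max(33, 46) = 46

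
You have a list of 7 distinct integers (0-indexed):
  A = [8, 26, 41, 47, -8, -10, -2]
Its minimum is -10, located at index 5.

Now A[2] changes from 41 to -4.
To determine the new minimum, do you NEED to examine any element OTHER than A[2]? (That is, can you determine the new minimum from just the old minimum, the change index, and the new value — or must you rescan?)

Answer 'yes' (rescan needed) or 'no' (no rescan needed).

Old min = -10 at index 5
Change at index 2: 41 -> -4
Index 2 was NOT the min. New min = min(-10, -4). No rescan of other elements needed.
Needs rescan: no

Answer: no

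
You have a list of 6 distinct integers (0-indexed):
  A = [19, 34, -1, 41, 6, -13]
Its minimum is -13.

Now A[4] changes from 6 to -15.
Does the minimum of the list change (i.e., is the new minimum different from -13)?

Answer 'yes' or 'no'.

Old min = -13
Change: A[4] 6 -> -15
Changed element was NOT the min; min changes only if -15 < -13.
New min = -15; changed? yes

Answer: yes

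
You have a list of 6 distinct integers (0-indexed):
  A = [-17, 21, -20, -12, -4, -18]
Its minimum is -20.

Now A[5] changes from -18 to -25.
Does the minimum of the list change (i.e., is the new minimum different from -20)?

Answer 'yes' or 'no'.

Answer: yes

Derivation:
Old min = -20
Change: A[5] -18 -> -25
Changed element was NOT the min; min changes only if -25 < -20.
New min = -25; changed? yes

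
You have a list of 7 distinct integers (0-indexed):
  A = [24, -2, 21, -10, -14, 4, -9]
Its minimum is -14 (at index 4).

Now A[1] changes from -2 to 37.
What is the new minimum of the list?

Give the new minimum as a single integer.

Old min = -14 (at index 4)
Change: A[1] -2 -> 37
Changed element was NOT the old min.
  New min = min(old_min, new_val) = min(-14, 37) = -14

Answer: -14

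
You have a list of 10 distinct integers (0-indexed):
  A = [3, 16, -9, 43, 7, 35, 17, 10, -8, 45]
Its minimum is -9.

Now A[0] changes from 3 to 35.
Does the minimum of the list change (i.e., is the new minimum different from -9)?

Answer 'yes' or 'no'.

Answer: no

Derivation:
Old min = -9
Change: A[0] 3 -> 35
Changed element was NOT the min; min changes only if 35 < -9.
New min = -9; changed? no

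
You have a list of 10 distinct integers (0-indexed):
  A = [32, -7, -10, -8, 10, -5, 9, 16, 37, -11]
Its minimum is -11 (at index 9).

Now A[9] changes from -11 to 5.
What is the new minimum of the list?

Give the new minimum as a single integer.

Answer: -10

Derivation:
Old min = -11 (at index 9)
Change: A[9] -11 -> 5
Changed element WAS the min. Need to check: is 5 still <= all others?
  Min of remaining elements: -10
  New min = min(5, -10) = -10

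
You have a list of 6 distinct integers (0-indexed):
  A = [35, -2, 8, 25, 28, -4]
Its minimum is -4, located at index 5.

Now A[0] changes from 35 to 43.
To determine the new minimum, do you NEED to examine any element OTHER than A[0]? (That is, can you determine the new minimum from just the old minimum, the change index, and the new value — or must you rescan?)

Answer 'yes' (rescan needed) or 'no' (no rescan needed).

Answer: no

Derivation:
Old min = -4 at index 5
Change at index 0: 35 -> 43
Index 0 was NOT the min. New min = min(-4, 43). No rescan of other elements needed.
Needs rescan: no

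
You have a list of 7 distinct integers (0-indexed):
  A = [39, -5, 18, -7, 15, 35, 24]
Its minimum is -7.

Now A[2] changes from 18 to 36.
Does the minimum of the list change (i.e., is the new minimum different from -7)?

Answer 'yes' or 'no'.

Old min = -7
Change: A[2] 18 -> 36
Changed element was NOT the min; min changes only if 36 < -7.
New min = -7; changed? no

Answer: no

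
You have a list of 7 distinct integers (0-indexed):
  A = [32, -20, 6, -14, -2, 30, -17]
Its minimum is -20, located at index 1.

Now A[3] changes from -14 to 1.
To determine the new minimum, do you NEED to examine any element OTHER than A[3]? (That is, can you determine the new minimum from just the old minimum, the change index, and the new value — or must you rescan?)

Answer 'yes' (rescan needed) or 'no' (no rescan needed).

Answer: no

Derivation:
Old min = -20 at index 1
Change at index 3: -14 -> 1
Index 3 was NOT the min. New min = min(-20, 1). No rescan of other elements needed.
Needs rescan: no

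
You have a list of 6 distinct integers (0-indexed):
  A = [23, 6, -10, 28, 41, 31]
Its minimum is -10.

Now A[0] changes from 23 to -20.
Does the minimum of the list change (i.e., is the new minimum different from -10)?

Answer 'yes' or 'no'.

Old min = -10
Change: A[0] 23 -> -20
Changed element was NOT the min; min changes only if -20 < -10.
New min = -20; changed? yes

Answer: yes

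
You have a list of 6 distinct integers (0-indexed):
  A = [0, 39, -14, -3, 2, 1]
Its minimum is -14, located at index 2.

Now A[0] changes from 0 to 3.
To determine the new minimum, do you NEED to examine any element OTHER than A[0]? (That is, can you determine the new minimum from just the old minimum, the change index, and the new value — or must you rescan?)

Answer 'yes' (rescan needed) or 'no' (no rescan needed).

Answer: no

Derivation:
Old min = -14 at index 2
Change at index 0: 0 -> 3
Index 0 was NOT the min. New min = min(-14, 3). No rescan of other elements needed.
Needs rescan: no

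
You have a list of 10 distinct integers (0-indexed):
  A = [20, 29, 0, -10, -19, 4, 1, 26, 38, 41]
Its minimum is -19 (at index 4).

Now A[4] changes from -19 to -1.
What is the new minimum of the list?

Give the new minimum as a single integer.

Old min = -19 (at index 4)
Change: A[4] -19 -> -1
Changed element WAS the min. Need to check: is -1 still <= all others?
  Min of remaining elements: -10
  New min = min(-1, -10) = -10

Answer: -10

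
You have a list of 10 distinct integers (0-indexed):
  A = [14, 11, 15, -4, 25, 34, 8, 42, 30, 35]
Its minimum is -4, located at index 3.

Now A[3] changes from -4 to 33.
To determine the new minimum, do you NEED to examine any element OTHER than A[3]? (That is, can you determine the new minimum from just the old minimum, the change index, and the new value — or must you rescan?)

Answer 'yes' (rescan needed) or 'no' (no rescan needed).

Answer: yes

Derivation:
Old min = -4 at index 3
Change at index 3: -4 -> 33
Index 3 WAS the min and new value 33 > old min -4. Must rescan other elements to find the new min.
Needs rescan: yes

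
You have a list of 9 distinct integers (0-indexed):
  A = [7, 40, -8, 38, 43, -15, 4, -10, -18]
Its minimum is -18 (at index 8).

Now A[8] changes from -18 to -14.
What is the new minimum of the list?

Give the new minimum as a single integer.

Answer: -15

Derivation:
Old min = -18 (at index 8)
Change: A[8] -18 -> -14
Changed element WAS the min. Need to check: is -14 still <= all others?
  Min of remaining elements: -15
  New min = min(-14, -15) = -15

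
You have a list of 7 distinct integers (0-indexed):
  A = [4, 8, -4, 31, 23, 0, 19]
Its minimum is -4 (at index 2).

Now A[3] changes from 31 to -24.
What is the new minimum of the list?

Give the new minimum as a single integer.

Old min = -4 (at index 2)
Change: A[3] 31 -> -24
Changed element was NOT the old min.
  New min = min(old_min, new_val) = min(-4, -24) = -24

Answer: -24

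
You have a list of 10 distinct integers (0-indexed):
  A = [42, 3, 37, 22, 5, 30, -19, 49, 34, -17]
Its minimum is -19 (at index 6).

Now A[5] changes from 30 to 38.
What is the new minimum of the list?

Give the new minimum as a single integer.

Answer: -19

Derivation:
Old min = -19 (at index 6)
Change: A[5] 30 -> 38
Changed element was NOT the old min.
  New min = min(old_min, new_val) = min(-19, 38) = -19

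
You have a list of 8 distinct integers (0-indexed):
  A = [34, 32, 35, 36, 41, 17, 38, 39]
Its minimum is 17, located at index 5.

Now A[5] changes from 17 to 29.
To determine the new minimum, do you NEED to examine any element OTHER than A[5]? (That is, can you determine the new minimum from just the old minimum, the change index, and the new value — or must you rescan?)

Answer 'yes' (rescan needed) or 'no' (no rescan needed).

Answer: yes

Derivation:
Old min = 17 at index 5
Change at index 5: 17 -> 29
Index 5 WAS the min and new value 29 > old min 17. Must rescan other elements to find the new min.
Needs rescan: yes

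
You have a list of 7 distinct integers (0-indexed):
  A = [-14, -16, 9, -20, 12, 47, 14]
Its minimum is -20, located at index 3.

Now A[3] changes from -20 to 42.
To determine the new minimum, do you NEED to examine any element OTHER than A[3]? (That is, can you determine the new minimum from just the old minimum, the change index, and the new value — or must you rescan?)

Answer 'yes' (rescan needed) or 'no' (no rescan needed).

Answer: yes

Derivation:
Old min = -20 at index 3
Change at index 3: -20 -> 42
Index 3 WAS the min and new value 42 > old min -20. Must rescan other elements to find the new min.
Needs rescan: yes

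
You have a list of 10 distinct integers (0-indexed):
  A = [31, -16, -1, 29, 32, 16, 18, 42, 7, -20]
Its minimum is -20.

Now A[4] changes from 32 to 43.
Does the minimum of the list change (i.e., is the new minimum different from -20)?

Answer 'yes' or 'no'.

Old min = -20
Change: A[4] 32 -> 43
Changed element was NOT the min; min changes only if 43 < -20.
New min = -20; changed? no

Answer: no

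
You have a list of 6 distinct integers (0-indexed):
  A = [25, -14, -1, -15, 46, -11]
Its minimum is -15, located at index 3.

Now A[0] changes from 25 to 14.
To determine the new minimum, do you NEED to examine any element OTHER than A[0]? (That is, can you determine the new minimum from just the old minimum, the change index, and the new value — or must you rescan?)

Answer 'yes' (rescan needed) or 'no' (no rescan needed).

Answer: no

Derivation:
Old min = -15 at index 3
Change at index 0: 25 -> 14
Index 0 was NOT the min. New min = min(-15, 14). No rescan of other elements needed.
Needs rescan: no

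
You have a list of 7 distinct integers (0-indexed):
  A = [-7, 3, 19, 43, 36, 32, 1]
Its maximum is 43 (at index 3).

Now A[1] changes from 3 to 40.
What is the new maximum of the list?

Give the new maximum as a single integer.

Old max = 43 (at index 3)
Change: A[1] 3 -> 40
Changed element was NOT the old max.
  New max = max(old_max, new_val) = max(43, 40) = 43

Answer: 43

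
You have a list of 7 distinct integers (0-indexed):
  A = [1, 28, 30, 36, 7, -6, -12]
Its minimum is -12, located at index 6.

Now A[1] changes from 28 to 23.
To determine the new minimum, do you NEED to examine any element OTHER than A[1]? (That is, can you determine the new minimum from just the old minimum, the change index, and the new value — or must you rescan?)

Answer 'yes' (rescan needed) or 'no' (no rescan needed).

Answer: no

Derivation:
Old min = -12 at index 6
Change at index 1: 28 -> 23
Index 1 was NOT the min. New min = min(-12, 23). No rescan of other elements needed.
Needs rescan: no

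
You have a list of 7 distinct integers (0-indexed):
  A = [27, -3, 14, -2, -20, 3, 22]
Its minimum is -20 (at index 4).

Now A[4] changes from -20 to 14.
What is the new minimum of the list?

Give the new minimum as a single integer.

Answer: -3

Derivation:
Old min = -20 (at index 4)
Change: A[4] -20 -> 14
Changed element WAS the min. Need to check: is 14 still <= all others?
  Min of remaining elements: -3
  New min = min(14, -3) = -3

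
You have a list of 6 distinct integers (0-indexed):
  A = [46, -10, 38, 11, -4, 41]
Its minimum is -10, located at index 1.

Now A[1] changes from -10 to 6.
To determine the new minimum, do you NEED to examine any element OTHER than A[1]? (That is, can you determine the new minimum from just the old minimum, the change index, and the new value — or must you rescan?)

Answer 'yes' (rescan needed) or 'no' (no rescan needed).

Answer: yes

Derivation:
Old min = -10 at index 1
Change at index 1: -10 -> 6
Index 1 WAS the min and new value 6 > old min -10. Must rescan other elements to find the new min.
Needs rescan: yes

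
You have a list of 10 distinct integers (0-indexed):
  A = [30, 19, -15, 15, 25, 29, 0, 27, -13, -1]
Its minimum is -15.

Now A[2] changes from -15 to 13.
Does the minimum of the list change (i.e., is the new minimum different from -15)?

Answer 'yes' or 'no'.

Answer: yes

Derivation:
Old min = -15
Change: A[2] -15 -> 13
Changed element was the min; new min must be rechecked.
New min = -13; changed? yes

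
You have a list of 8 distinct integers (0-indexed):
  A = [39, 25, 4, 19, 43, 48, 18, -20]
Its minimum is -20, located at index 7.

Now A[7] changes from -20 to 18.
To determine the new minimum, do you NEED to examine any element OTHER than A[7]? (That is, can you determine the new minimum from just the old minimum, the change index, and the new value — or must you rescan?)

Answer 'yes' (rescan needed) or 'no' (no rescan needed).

Old min = -20 at index 7
Change at index 7: -20 -> 18
Index 7 WAS the min and new value 18 > old min -20. Must rescan other elements to find the new min.
Needs rescan: yes

Answer: yes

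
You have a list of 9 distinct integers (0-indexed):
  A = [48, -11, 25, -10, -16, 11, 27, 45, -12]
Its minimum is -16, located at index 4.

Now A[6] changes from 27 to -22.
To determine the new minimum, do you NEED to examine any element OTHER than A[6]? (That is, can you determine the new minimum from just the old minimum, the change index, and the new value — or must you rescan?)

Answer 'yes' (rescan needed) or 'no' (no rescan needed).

Old min = -16 at index 4
Change at index 6: 27 -> -22
Index 6 was NOT the min. New min = min(-16, -22). No rescan of other elements needed.
Needs rescan: no

Answer: no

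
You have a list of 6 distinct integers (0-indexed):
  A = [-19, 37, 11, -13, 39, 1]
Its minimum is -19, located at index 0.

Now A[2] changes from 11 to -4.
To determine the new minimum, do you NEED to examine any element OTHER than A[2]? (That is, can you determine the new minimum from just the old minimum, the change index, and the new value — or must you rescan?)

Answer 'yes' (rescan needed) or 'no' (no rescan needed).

Old min = -19 at index 0
Change at index 2: 11 -> -4
Index 2 was NOT the min. New min = min(-19, -4). No rescan of other elements needed.
Needs rescan: no

Answer: no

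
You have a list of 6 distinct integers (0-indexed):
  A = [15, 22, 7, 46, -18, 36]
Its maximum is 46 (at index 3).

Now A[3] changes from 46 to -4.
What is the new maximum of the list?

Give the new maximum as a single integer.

Old max = 46 (at index 3)
Change: A[3] 46 -> -4
Changed element WAS the max -> may need rescan.
  Max of remaining elements: 36
  New max = max(-4, 36) = 36

Answer: 36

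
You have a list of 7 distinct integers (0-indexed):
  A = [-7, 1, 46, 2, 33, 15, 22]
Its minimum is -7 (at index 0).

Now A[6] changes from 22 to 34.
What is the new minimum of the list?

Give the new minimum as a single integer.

Answer: -7

Derivation:
Old min = -7 (at index 0)
Change: A[6] 22 -> 34
Changed element was NOT the old min.
  New min = min(old_min, new_val) = min(-7, 34) = -7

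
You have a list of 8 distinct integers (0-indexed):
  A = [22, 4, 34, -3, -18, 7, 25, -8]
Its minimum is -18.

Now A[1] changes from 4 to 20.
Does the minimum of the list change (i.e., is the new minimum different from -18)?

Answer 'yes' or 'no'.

Answer: no

Derivation:
Old min = -18
Change: A[1] 4 -> 20
Changed element was NOT the min; min changes only if 20 < -18.
New min = -18; changed? no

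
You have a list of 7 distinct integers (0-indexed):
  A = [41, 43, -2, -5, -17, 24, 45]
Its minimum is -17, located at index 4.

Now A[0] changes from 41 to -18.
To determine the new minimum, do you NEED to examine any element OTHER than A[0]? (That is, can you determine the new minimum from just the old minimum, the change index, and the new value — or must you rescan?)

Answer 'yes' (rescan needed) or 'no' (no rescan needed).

Old min = -17 at index 4
Change at index 0: 41 -> -18
Index 0 was NOT the min. New min = min(-17, -18). No rescan of other elements needed.
Needs rescan: no

Answer: no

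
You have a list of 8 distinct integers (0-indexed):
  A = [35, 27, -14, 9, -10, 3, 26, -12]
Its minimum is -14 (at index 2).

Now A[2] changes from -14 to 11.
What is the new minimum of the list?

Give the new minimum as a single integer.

Old min = -14 (at index 2)
Change: A[2] -14 -> 11
Changed element WAS the min. Need to check: is 11 still <= all others?
  Min of remaining elements: -12
  New min = min(11, -12) = -12

Answer: -12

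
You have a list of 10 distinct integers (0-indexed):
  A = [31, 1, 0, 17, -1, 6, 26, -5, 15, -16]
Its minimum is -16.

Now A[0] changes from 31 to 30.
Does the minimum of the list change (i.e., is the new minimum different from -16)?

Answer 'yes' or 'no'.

Old min = -16
Change: A[0] 31 -> 30
Changed element was NOT the min; min changes only if 30 < -16.
New min = -16; changed? no

Answer: no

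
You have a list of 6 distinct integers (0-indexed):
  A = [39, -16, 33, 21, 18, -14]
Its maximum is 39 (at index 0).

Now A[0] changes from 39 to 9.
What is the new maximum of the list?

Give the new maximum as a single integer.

Old max = 39 (at index 0)
Change: A[0] 39 -> 9
Changed element WAS the max -> may need rescan.
  Max of remaining elements: 33
  New max = max(9, 33) = 33

Answer: 33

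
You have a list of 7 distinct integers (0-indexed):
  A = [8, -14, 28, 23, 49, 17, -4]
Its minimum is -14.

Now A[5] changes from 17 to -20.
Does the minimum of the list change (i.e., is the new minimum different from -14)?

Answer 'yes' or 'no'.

Old min = -14
Change: A[5] 17 -> -20
Changed element was NOT the min; min changes only if -20 < -14.
New min = -20; changed? yes

Answer: yes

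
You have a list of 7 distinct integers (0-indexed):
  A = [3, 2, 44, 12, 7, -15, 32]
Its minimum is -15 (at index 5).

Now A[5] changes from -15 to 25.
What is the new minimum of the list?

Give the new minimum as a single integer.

Old min = -15 (at index 5)
Change: A[5] -15 -> 25
Changed element WAS the min. Need to check: is 25 still <= all others?
  Min of remaining elements: 2
  New min = min(25, 2) = 2

Answer: 2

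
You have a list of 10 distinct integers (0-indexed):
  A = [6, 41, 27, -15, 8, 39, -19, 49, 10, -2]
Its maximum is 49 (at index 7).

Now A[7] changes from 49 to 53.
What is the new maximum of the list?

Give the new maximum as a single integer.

Answer: 53

Derivation:
Old max = 49 (at index 7)
Change: A[7] 49 -> 53
Changed element WAS the max -> may need rescan.
  Max of remaining elements: 41
  New max = max(53, 41) = 53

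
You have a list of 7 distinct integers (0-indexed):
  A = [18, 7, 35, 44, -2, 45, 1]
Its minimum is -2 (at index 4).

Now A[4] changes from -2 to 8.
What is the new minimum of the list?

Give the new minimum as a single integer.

Answer: 1

Derivation:
Old min = -2 (at index 4)
Change: A[4] -2 -> 8
Changed element WAS the min. Need to check: is 8 still <= all others?
  Min of remaining elements: 1
  New min = min(8, 1) = 1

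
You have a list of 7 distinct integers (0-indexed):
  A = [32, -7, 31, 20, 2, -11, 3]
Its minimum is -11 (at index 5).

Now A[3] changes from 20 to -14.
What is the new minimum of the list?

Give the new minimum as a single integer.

Answer: -14

Derivation:
Old min = -11 (at index 5)
Change: A[3] 20 -> -14
Changed element was NOT the old min.
  New min = min(old_min, new_val) = min(-11, -14) = -14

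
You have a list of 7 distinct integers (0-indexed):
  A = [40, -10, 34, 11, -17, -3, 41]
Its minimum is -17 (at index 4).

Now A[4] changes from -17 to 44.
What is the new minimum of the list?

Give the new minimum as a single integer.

Answer: -10

Derivation:
Old min = -17 (at index 4)
Change: A[4] -17 -> 44
Changed element WAS the min. Need to check: is 44 still <= all others?
  Min of remaining elements: -10
  New min = min(44, -10) = -10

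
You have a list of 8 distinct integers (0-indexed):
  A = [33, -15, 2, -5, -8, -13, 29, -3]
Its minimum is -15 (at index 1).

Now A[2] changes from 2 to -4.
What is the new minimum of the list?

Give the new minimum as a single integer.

Old min = -15 (at index 1)
Change: A[2] 2 -> -4
Changed element was NOT the old min.
  New min = min(old_min, new_val) = min(-15, -4) = -15

Answer: -15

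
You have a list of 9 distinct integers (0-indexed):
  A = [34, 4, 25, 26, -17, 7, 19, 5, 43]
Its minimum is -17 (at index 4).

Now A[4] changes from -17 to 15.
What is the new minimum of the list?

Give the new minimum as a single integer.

Answer: 4

Derivation:
Old min = -17 (at index 4)
Change: A[4] -17 -> 15
Changed element WAS the min. Need to check: is 15 still <= all others?
  Min of remaining elements: 4
  New min = min(15, 4) = 4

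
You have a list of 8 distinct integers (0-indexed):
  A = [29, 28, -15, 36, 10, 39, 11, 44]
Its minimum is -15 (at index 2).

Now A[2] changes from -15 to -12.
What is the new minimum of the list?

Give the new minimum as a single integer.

Old min = -15 (at index 2)
Change: A[2] -15 -> -12
Changed element WAS the min. Need to check: is -12 still <= all others?
  Min of remaining elements: 10
  New min = min(-12, 10) = -12

Answer: -12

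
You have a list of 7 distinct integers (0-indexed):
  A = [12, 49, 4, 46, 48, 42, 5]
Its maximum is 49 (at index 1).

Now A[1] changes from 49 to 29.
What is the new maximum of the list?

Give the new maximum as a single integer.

Old max = 49 (at index 1)
Change: A[1] 49 -> 29
Changed element WAS the max -> may need rescan.
  Max of remaining elements: 48
  New max = max(29, 48) = 48

Answer: 48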